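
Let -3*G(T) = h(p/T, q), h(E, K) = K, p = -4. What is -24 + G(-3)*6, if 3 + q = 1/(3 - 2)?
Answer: -20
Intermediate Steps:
q = -2 (q = -3 + 1/(3 - 2) = -3 + 1/1 = -3 + 1 = -2)
G(T) = ⅔ (G(T) = -⅓*(-2) = ⅔)
-24 + G(-3)*6 = -24 + (⅔)*6 = -24 + 4 = -20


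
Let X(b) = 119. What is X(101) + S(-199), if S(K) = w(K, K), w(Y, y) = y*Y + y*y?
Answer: 79321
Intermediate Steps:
w(Y, y) = y² + Y*y (w(Y, y) = Y*y + y² = y² + Y*y)
S(K) = 2*K² (S(K) = K*(K + K) = K*(2*K) = 2*K²)
X(101) + S(-199) = 119 + 2*(-199)² = 119 + 2*39601 = 119 + 79202 = 79321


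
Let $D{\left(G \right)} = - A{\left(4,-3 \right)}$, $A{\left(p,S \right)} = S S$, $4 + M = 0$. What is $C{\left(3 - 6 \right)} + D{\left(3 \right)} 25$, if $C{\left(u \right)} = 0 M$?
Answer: $-225$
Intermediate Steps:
$M = -4$ ($M = -4 + 0 = -4$)
$C{\left(u \right)} = 0$ ($C{\left(u \right)} = 0 \left(-4\right) = 0$)
$A{\left(p,S \right)} = S^{2}$
$D{\left(G \right)} = -9$ ($D{\left(G \right)} = - \left(-3\right)^{2} = \left(-1\right) 9 = -9$)
$C{\left(3 - 6 \right)} + D{\left(3 \right)} 25 = 0 - 225 = -225$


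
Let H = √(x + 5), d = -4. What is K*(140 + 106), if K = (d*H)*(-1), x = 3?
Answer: 1968*√2 ≈ 2783.2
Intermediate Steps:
H = 2*√2 (H = √(3 + 5) = √8 = 2*√2 ≈ 2.8284)
K = 8*√2 (K = -8*√2*(-1) = 8*√2 ≈ 11.314)
K*(140 + 106) = (8*√2)*(140 + 106) = (8*√2)*246 = 1968*√2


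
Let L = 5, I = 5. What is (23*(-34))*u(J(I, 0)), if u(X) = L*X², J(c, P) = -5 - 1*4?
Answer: -316710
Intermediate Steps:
J(c, P) = -9 (J(c, P) = -5 - 4 = -9)
u(X) = 5*X²
(23*(-34))*u(J(I, 0)) = (23*(-34))*(5*(-9)²) = -3910*81 = -782*405 = -316710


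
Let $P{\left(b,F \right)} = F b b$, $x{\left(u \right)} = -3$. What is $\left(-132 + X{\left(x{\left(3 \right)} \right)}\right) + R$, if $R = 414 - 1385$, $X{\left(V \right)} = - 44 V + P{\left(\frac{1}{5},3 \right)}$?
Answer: $- \frac{24272}{25} \approx -970.88$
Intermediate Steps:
$P{\left(b,F \right)} = F b^{2}$
$X{\left(V \right)} = \frac{3}{25} - 44 V$ ($X{\left(V \right)} = - 44 V + 3 \left(\frac{1}{5}\right)^{2} = - 44 V + \frac{3}{25} = \frac{3}{25} - 44 V$)
$R = -971$
$\left(-132 + X{\left(x{\left(3 \right)} \right)}\right) + R = \left(-132 + \left(\frac{3}{25} - -132\right)\right) - 971 = \left(-132 + \left(\frac{3}{25} + 132\right)\right) - 971 = \left(-132 + \frac{3303}{25}\right) - 971 = \frac{3}{25} - 971 = - \frac{24272}{25}$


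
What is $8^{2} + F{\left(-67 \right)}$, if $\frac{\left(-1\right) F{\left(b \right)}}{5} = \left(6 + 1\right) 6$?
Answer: $-146$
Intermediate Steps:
$F{\left(b \right)} = -210$ ($F{\left(b \right)} = - 5 \left(6 + 1\right) 6 = - 5 \cdot 7 \cdot 6 = \left(-5\right) 42 = -210$)
$8^{2} + F{\left(-67 \right)} = 8^{2} - 210 = 64 - 210 = -146$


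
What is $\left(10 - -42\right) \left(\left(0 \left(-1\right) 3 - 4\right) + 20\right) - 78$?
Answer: $754$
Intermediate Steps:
$\left(10 - -42\right) \left(\left(0 \left(-1\right) 3 - 4\right) + 20\right) - 78 = \left(10 + 42\right) \left(\left(0 \cdot 3 - 4\right) + 20\right) - 78 = 52 \left(\left(0 - 4\right) + 20\right) - 78 = 52 \left(-4 + 20\right) - 78 = 52 \cdot 16 - 78 = 832 - 78 = 754$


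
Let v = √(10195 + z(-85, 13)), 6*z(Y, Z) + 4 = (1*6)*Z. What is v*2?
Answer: 2*√91866/3 ≈ 202.06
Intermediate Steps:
z(Y, Z) = -⅔ + Z (z(Y, Z) = -⅔ + ((1*6)*Z)/6 = -⅔ + (6*Z)/6 = -⅔ + Z)
v = √91866/3 (v = √(10195 + (-⅔ + 13)) = √(10195 + 37/3) = √(30622/3) = √91866/3 ≈ 101.03)
v*2 = (√91866/3)*2 = 2*√91866/3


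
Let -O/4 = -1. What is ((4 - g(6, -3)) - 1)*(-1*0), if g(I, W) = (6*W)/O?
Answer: 0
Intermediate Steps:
O = 4 (O = -4*(-1) = 4)
g(I, W) = 3*W/2 (g(I, W) = (6*W)/4 = (6*W)*(1/4) = 3*W/2)
((4 - g(6, -3)) - 1)*(-1*0) = ((4 - 3*(-3)/2) - 1)*(-1*0) = ((4 - 1*(-9/2)) - 1)*0 = ((4 + 9/2) - 1)*0 = (17/2 - 1)*0 = (15/2)*0 = 0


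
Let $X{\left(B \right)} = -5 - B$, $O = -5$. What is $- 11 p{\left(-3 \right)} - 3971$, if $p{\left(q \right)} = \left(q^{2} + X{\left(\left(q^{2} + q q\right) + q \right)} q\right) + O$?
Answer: $-4675$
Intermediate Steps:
$p{\left(q \right)} = -5 + q^{2} + q \left(-5 - q - 2 q^{2}\right)$ ($p{\left(q \right)} = \left(q^{2} + \left(-5 - \left(\left(q^{2} + q q\right) + q\right)\right) q\right) - 5 = \left(q^{2} + \left(-5 - \left(\left(q^{2} + q^{2}\right) + q\right)\right) q\right) - 5 = \left(q^{2} + \left(-5 - \left(2 q^{2} + q\right)\right) q\right) - 5 = \left(q^{2} + \left(-5 - \left(q + 2 q^{2}\right)\right) q\right) - 5 = \left(q^{2} + \left(-5 - q - 2 q^{2}\right) q\right) - 5 = \left(q^{2} + q \left(-5 - q - 2 q^{2}\right)\right) - 5 = -5 + q^{2} + q \left(-5 - q - 2 q^{2}\right)$)
$- 11 p{\left(-3 \right)} - 3971 = - 11 \left(-5 - -15 - 2 \left(-3\right)^{3}\right) - 3971 = - 11 \left(-5 + 15 - -54\right) - 3971 = - 11 \left(-5 + 15 + 54\right) - 3971 = \left(-11\right) 64 - 3971 = -704 - 3971 = -4675$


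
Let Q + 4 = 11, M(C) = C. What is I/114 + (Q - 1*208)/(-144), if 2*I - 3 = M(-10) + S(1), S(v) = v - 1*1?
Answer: 415/304 ≈ 1.3651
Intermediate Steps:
Q = 7 (Q = -4 + 11 = 7)
S(v) = -1 + v (S(v) = v - 1 = -1 + v)
I = -7/2 (I = 3/2 + (-10 + (-1 + 1))/2 = 3/2 + (-10 + 0)/2 = 3/2 + (½)*(-10) = 3/2 - 5 = -7/2 ≈ -3.5000)
I/114 + (Q - 1*208)/(-144) = -7/2/114 + (7 - 1*208)/(-144) = -7/2*1/114 + (7 - 208)*(-1/144) = -7/228 - 201*(-1/144) = -7/228 + 67/48 = 415/304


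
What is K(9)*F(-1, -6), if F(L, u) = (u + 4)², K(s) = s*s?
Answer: 324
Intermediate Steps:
K(s) = s²
F(L, u) = (4 + u)²
K(9)*F(-1, -6) = 9²*(4 - 6)² = 81*(-2)² = 81*4 = 324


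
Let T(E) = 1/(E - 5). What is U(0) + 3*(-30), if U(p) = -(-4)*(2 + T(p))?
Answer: -414/5 ≈ -82.800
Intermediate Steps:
T(E) = 1/(-5 + E)
U(p) = 8 + 4/(-5 + p) (U(p) = -(-4)*(2 + 1/(-5 + p)) = -(-8 - 4/(-5 + p)) = 8 + 4/(-5 + p))
U(0) + 3*(-30) = 4*(-9 + 2*0)/(-5 + 0) + 3*(-30) = 4*(-9 + 0)/(-5) - 90 = 4*(-1/5)*(-9) - 90 = 36/5 - 90 = -414/5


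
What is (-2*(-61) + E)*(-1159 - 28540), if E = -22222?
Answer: 656347900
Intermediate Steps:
(-2*(-61) + E)*(-1159 - 28540) = (-2*(-61) - 22222)*(-1159 - 28540) = (122 - 22222)*(-29699) = -22100*(-29699) = 656347900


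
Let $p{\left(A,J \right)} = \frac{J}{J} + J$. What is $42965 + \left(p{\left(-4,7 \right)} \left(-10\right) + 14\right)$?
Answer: $42899$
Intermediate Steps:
$p{\left(A,J \right)} = 1 + J$
$42965 + \left(p{\left(-4,7 \right)} \left(-10\right) + 14\right) = 42965 + \left(\left(1 + 7\right) \left(-10\right) + 14\right) = 42965 + \left(8 \left(-10\right) + 14\right) = 42965 + \left(-80 + 14\right) = 42965 - 66 = 42899$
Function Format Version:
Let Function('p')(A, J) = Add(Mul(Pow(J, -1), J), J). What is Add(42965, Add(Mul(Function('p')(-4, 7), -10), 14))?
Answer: 42899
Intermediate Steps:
Function('p')(A, J) = Add(1, J)
Add(42965, Add(Mul(Function('p')(-4, 7), -10), 14)) = Add(42965, Add(Mul(Add(1, 7), -10), 14)) = Add(42965, Add(Mul(8, -10), 14)) = Add(42965, Add(-80, 14)) = Add(42965, -66) = 42899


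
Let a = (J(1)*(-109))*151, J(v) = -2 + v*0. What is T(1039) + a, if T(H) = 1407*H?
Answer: 1494791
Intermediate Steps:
J(v) = -2 (J(v) = -2 + 0 = -2)
a = 32918 (a = -2*(-109)*151 = 218*151 = 32918)
T(1039) + a = 1407*1039 + 32918 = 1461873 + 32918 = 1494791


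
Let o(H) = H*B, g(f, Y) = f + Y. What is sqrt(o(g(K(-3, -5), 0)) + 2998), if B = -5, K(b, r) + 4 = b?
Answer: 3*sqrt(337) ≈ 55.073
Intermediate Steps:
K(b, r) = -4 + b
g(f, Y) = Y + f
o(H) = -5*H (o(H) = H*(-5) = -5*H)
sqrt(o(g(K(-3, -5), 0)) + 2998) = sqrt(-5*(0 + (-4 - 3)) + 2998) = sqrt(-5*(0 - 7) + 2998) = sqrt(-5*(-7) + 2998) = sqrt(35 + 2998) = sqrt(3033) = 3*sqrt(337)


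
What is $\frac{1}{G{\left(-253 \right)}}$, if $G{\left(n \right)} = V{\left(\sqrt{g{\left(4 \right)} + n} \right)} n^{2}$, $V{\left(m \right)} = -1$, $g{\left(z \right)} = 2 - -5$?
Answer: $- \frac{1}{64009} \approx -1.5623 \cdot 10^{-5}$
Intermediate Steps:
$g{\left(z \right)} = 7$ ($g{\left(z \right)} = 2 + 5 = 7$)
$G{\left(n \right)} = - n^{2}$
$\frac{1}{G{\left(-253 \right)}} = \frac{1}{\left(-1\right) \left(-253\right)^{2}} = \frac{1}{\left(-1\right) 64009} = \frac{1}{-64009} = - \frac{1}{64009}$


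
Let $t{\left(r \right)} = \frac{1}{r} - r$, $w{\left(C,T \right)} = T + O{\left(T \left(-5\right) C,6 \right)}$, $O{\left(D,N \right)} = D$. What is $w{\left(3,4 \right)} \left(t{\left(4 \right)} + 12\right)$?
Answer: $-462$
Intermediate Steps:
$w{\left(C,T \right)} = T - 5 C T$ ($w{\left(C,T \right)} = T + T \left(-5\right) C = T + - 5 T C = T - 5 C T$)
$w{\left(3,4 \right)} \left(t{\left(4 \right)} + 12\right) = 4 \left(1 - 15\right) \left(\left(\frac{1}{4} - 4\right) + 12\right) = 4 \left(-14\right) \left(- \frac{15}{4} + 12\right) = \left(-56\right) \frac{33}{4} = -462$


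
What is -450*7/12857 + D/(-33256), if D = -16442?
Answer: 53319197/213786196 ≈ 0.24940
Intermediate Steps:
-450*7/12857 + D/(-33256) = -450*7/12857 - 16442/(-33256) = -3150*1/12857 - 16442*(-1/33256) = -3150/12857 + 8221/16628 = 53319197/213786196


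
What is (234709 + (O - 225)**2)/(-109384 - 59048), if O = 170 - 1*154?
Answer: -139195/84216 ≈ -1.6528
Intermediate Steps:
O = 16 (O = 170 - 154 = 16)
(234709 + (O - 225)**2)/(-109384 - 59048) = (234709 + (16 - 225)**2)/(-109384 - 59048) = (234709 + (-209)**2)/(-168432) = (234709 + 43681)*(-1/168432) = 278390*(-1/168432) = -139195/84216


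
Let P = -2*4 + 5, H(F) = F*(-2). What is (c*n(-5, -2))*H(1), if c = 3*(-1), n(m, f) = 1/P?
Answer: -2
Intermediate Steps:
H(F) = -2*F
P = -3 (P = -8 + 5 = -3)
n(m, f) = -⅓ (n(m, f) = 1/(-3) = -⅓)
c = -3
(c*n(-5, -2))*H(1) = (-3*(-⅓))*(-2*1) = 1*(-2) = -2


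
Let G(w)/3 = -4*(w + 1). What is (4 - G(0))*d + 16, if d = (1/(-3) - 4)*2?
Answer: -368/3 ≈ -122.67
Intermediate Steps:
G(w) = -12 - 12*w (G(w) = 3*(-4*(w + 1)) = 3*(-4*(1 + w)) = 3*(-4 - 4*w) = -12 - 12*w)
d = -26/3 (d = (1*(-1/3) - 4)*2 = (-1/3 - 4)*2 = -13/3*2 = -26/3 ≈ -8.6667)
(4 - G(0))*d + 16 = (4 - (-12 - 12*0))*(-26/3) + 16 = (4 - (-12 + 0))*(-26/3) + 16 = (4 - 1*(-12))*(-26/3) + 16 = (4 + 12)*(-26/3) + 16 = 16*(-26/3) + 16 = -416/3 + 16 = -368/3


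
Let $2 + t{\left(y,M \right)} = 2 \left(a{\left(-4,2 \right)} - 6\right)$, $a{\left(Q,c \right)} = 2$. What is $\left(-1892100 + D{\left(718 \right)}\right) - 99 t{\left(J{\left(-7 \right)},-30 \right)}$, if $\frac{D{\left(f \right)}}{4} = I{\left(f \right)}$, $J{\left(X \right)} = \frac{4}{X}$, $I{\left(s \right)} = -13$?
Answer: $-1891162$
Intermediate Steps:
$t{\left(y,M \right)} = -10$ ($t{\left(y,M \right)} = -2 + 2 \left(2 - 6\right) = -2 + 2 \left(-4\right) = -2 - 8 = -10$)
$D{\left(f \right)} = -52$ ($D{\left(f \right)} = 4 \left(-13\right) = -52$)
$\left(-1892100 + D{\left(718 \right)}\right) - 99 t{\left(J{\left(-7 \right)},-30 \right)} = \left(-1892100 - 52\right) - -990 = -1892152 + 990 = -1891162$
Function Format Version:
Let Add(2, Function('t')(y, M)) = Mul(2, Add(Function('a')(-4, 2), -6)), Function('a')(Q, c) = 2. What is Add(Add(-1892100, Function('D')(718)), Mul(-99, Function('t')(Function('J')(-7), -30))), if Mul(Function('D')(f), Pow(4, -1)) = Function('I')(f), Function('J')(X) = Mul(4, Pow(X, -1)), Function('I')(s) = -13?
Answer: -1891162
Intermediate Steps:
Function('t')(y, M) = -10 (Function('t')(y, M) = Add(-2, Mul(2, Add(2, -6))) = Add(-2, Mul(2, -4)) = Add(-2, -8) = -10)
Function('D')(f) = -52 (Function('D')(f) = Mul(4, -13) = -52)
Add(Add(-1892100, Function('D')(718)), Mul(-99, Function('t')(Function('J')(-7), -30))) = Add(Add(-1892100, -52), Mul(-99, -10)) = Add(-1892152, 990) = -1891162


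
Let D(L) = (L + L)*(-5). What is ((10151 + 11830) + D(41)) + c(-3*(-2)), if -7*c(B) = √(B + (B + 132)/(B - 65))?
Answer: 21571 - 6*√354/413 ≈ 21571.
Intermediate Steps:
D(L) = -10*L (D(L) = (2*L)*(-5) = -10*L)
c(B) = -√(B + (132 + B)/(-65 + B))/7 (c(B) = -√(B + (B + 132)/(B - 65))/7 = -√(B + (132 + B)/(-65 + B))/7)
((10151 + 11830) + D(41)) + c(-3*(-2)) = ((10151 + 11830) - 10*41) - √(-1/(-65 - 3*(-2)))*√(-138 - (-3*(-2))*(-65 - 3*(-2)))/7 = (21981 - 410) - √(-1/(-65 + 6))*√(-138 - 6*(-65 + 6))/7 = 21571 - 6*√6*√(-1/(-59))/7 = 21571 - 6*√354/59/7 = 21571 - 6*√354/413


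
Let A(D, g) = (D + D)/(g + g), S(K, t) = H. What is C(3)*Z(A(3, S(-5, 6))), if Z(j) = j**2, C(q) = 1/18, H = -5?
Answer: 1/50 ≈ 0.020000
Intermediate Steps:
S(K, t) = -5
A(D, g) = D/g (A(D, g) = (2*D)/((2*g)) = (2*D)*(1/(2*g)) = D/g)
C(q) = 1/18
C(3)*Z(A(3, S(-5, 6))) = (3/(-5))**2/18 = (3*(-1/5))**2/18 = (-3/5)**2/18 = (1/18)*(9/25) = 1/50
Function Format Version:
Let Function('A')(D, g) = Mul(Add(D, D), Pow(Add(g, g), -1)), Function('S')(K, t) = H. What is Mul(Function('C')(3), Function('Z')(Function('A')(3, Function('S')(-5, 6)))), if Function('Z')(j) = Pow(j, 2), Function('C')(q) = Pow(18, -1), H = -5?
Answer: Rational(1, 50) ≈ 0.020000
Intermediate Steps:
Function('S')(K, t) = -5
Function('A')(D, g) = Mul(D, Pow(g, -1)) (Function('A')(D, g) = Mul(Mul(2, D), Pow(Mul(2, g), -1)) = Mul(Mul(2, D), Mul(Rational(1, 2), Pow(g, -1))) = Mul(D, Pow(g, -1)))
Function('C')(q) = Rational(1, 18)
Mul(Function('C')(3), Function('Z')(Function('A')(3, Function('S')(-5, 6)))) = Mul(Rational(1, 18), Pow(Mul(3, Pow(-5, -1)), 2)) = Mul(Rational(1, 18), Pow(Mul(3, Rational(-1, 5)), 2)) = Mul(Rational(1, 18), Pow(Rational(-3, 5), 2)) = Mul(Rational(1, 18), Rational(9, 25)) = Rational(1, 50)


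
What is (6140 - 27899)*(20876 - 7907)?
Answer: -282192471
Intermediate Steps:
(6140 - 27899)*(20876 - 7907) = -21759*12969 = -282192471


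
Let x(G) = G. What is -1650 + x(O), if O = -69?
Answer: -1719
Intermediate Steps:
-1650 + x(O) = -1650 - 69 = -1719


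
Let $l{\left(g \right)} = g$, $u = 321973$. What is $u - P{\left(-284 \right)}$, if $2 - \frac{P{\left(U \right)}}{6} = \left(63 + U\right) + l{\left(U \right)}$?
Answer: $318931$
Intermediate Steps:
$P{\left(U \right)} = -366 - 12 U$ ($P{\left(U \right)} = 12 - 6 \left(\left(63 + U\right) + U\right) = 12 - 6 \left(63 + 2 U\right) = 12 - \left(378 + 12 U\right) = -366 - 12 U$)
$u - P{\left(-284 \right)} = 321973 - \left(-366 - -3408\right) = 321973 - \left(-366 + 3408\right) = 321973 - 3042 = 318931$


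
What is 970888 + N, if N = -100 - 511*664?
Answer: 631484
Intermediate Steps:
N = -339404 (N = -100 - 339304 = -339404)
970888 + N = 970888 - 339404 = 631484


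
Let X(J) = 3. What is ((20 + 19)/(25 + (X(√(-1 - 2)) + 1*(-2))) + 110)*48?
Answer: 5352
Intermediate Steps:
((20 + 19)/(25 + (X(√(-1 - 2)) + 1*(-2))) + 110)*48 = ((20 + 19)/(25 + (3 + 1*(-2))) + 110)*48 = (39/(25 + (3 - 2)) + 110)*48 = (39/(25 + 1) + 110)*48 = (39/26 + 110)*48 = (39*(1/26) + 110)*48 = (3/2 + 110)*48 = (223/2)*48 = 5352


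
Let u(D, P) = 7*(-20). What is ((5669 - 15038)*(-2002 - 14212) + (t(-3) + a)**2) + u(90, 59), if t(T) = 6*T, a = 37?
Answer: 151909187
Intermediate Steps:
u(D, P) = -140
((5669 - 15038)*(-2002 - 14212) + (t(-3) + a)**2) + u(90, 59) = ((5669 - 15038)*(-2002 - 14212) + (6*(-3) + 37)**2) - 140 = (-9369*(-16214) + (-18 + 37)**2) - 140 = (151908966 + 19**2) - 140 = (151908966 + 361) - 140 = 151909327 - 140 = 151909187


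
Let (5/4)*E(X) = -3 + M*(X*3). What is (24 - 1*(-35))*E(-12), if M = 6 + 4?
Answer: -85668/5 ≈ -17134.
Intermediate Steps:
M = 10
E(X) = -12/5 + 24*X (E(X) = 4*(-3 + 10*(X*3))/5 = 4*(-3 + 10*(3*X))/5 = 4*(-3 + 30*X)/5 = -12/5 + 24*X)
(24 - 1*(-35))*E(-12) = (24 - 1*(-35))*(-12/5 + 24*(-12)) = (24 + 35)*(-12/5 - 288) = 59*(-1452/5) = -85668/5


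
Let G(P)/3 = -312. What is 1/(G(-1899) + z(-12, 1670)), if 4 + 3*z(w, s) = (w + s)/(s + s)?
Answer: -5010/4695211 ≈ -0.0010670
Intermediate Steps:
G(P) = -936 (G(P) = 3*(-312) = -936)
z(w, s) = -4/3 + (s + w)/(6*s) (z(w, s) = -4/3 + ((w + s)/(s + s))/3 = -4/3 + ((s + w)/((2*s)))/3 = -4/3 + ((s + w)*(1/(2*s)))/3 = -4/3 + ((s + w)/(2*s))/3 = -4/3 + (s + w)/(6*s))
1/(G(-1899) + z(-12, 1670)) = 1/(-936 + (⅙)*(-12 - 7*1670)/1670) = 1/(-936 + (⅙)*(1/1670)*(-12 - 11690)) = 1/(-936 + (⅙)*(1/1670)*(-11702)) = 1/(-936 - 5851/5010) = 1/(-4695211/5010) = -5010/4695211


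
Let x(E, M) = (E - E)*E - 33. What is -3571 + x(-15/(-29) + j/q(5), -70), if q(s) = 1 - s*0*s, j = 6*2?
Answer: -3604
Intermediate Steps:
j = 12
q(s) = 1 (q(s) = 1 - 0*s = 1 - 1*0 = 1 + 0 = 1)
x(E, M) = -33 (x(E, M) = 0*E - 33 = 0 - 33 = -33)
-3571 + x(-15/(-29) + j/q(5), -70) = -3571 - 33 = -3604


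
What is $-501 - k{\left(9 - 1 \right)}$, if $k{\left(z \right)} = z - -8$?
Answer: $-517$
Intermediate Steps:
$k{\left(z \right)} = 8 + z$ ($k{\left(z \right)} = z + 8 = 8 + z$)
$-501 - k{\left(9 - 1 \right)} = -501 - \left(8 + \left(9 - 1\right)\right) = -501 - \left(8 + 8\right) = -501 - 16 = -517$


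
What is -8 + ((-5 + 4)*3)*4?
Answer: -20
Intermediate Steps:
-8 + ((-5 + 4)*3)*4 = -8 - 1*3*4 = -8 - 3*4 = -8 - 12 = -20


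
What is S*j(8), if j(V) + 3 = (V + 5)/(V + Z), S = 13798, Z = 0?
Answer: -75889/4 ≈ -18972.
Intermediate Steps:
j(V) = -3 + (5 + V)/V (j(V) = -3 + (V + 5)/(V + 0) = -3 + (5 + V)/V)
S*j(8) = 13798*(-2 + 5/8) = 13798*(-11/8) = -75889/4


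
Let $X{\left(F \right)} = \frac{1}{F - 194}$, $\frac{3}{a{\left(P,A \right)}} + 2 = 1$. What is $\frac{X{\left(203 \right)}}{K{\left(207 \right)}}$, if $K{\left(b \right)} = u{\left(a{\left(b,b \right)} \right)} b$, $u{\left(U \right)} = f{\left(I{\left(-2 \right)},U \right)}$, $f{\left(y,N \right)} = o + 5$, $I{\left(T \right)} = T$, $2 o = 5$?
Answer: $\frac{2}{27945} \approx 7.1569 \cdot 10^{-5}$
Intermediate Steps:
$o = \frac{5}{2}$ ($o = \frac{1}{2} \cdot 5 = \frac{5}{2} \approx 2.5$)
$a{\left(P,A \right)} = -3$ ($a{\left(P,A \right)} = \frac{3}{-2 + 1} = \frac{3}{-1} = 3 \left(-1\right) = -3$)
$f{\left(y,N \right)} = \frac{15}{2}$ ($f{\left(y,N \right)} = \frac{5}{2} + 5 = \frac{15}{2}$)
$X{\left(F \right)} = \frac{1}{-194 + F}$
$u{\left(U \right)} = \frac{15}{2}$
$K{\left(b \right)} = \frac{15 b}{2}$
$\frac{X{\left(203 \right)}}{K{\left(207 \right)}} = \frac{1}{\left(-194 + 203\right) \frac{15}{2} \cdot 207} = \frac{1}{9 \cdot \frac{3105}{2}} = \frac{1}{9} \cdot \frac{2}{3105} = \frac{2}{27945}$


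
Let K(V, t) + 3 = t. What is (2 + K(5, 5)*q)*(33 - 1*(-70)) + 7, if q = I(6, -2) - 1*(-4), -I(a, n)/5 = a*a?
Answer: -36043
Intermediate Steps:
I(a, n) = -5*a² (I(a, n) = -5*a*a = -5*a²)
K(V, t) = -3 + t
q = -176 (q = -5*6² - 1*(-4) = -5*36 + 4 = -180 + 4 = -176)
(2 + K(5, 5)*q)*(33 - 1*(-70)) + 7 = (2 + (-3 + 5)*(-176))*(33 - 1*(-70)) + 7 = (2 + 2*(-176))*(33 + 70) + 7 = (2 - 352)*103 + 7 = -350*103 + 7 = -36050 + 7 = -36043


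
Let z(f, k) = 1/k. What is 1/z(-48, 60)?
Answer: 60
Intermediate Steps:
1/z(-48, 60) = 1/(1/60) = 60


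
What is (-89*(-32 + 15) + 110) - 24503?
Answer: -22880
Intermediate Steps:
(-89*(-32 + 15) + 110) - 24503 = (-89*(-17) + 110) - 24503 = (1513 + 110) - 24503 = 1623 - 24503 = -22880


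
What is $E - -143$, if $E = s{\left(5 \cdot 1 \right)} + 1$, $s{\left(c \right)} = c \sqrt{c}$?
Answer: $144 + 5 \sqrt{5} \approx 155.18$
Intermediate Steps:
$s{\left(c \right)} = c^{\frac{3}{2}}$
$E = 1 + 5 \sqrt{5}$ ($E = \left(5 \cdot 1\right)^{\frac{3}{2}} + 1 = 5^{\frac{3}{2}} + 1 = 5 \sqrt{5} + 1 = 1 + 5 \sqrt{5} \approx 12.18$)
$E - -143 = \left(1 + 5 \sqrt{5}\right) - -143 = \left(1 + 5 \sqrt{5}\right) + 143 = 144 + 5 \sqrt{5}$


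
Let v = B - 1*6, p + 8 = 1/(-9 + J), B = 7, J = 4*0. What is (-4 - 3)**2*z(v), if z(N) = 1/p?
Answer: -441/73 ≈ -6.0411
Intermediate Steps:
J = 0
p = -73/9 (p = -8 + 1/(-9 + 0) = -8 + 1/(-9) = -8 - 1/9 = -73/9 ≈ -8.1111)
v = 1 (v = 7 - 1*6 = 7 - 6 = 1)
z(N) = -9/73 (z(N) = 1/(-73/9) = -9/73)
(-4 - 3)**2*z(v) = (-4 - 3)**2*(-9/73) = (-7)**2*(-9/73) = 49*(-9/73) = -441/73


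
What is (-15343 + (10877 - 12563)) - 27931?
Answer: -44960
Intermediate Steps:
(-15343 + (10877 - 12563)) - 27931 = (-15343 - 1686) - 27931 = -17029 - 27931 = -44960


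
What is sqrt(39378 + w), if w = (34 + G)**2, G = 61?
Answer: sqrt(48403) ≈ 220.01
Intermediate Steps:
w = 9025 (w = (34 + 61)**2 = 95**2 = 9025)
sqrt(39378 + w) = sqrt(39378 + 9025) = sqrt(48403)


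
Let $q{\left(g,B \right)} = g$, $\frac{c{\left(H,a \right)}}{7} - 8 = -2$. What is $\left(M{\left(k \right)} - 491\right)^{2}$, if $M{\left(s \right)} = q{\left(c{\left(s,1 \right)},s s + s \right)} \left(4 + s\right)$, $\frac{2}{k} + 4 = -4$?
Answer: $\frac{444889}{4} \approx 1.1122 \cdot 10^{5}$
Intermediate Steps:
$k = - \frac{1}{4}$ ($k = \frac{2}{-4 - 4} = \frac{2}{-8} = 2 \left(- \frac{1}{8}\right) = - \frac{1}{4} \approx -0.25$)
$c{\left(H,a \right)} = 42$ ($c{\left(H,a \right)} = 56 + 7 \left(-2\right) = 56 - 14 = 42$)
$M{\left(s \right)} = 168 + 42 s$ ($M{\left(s \right)} = 42 \left(4 + s\right) = 168 + 42 s$)
$\left(M{\left(k \right)} - 491\right)^{2} = \left(\left(168 + 42 \left(- \frac{1}{4}\right)\right) - 491\right)^{2} = \left(\left(168 - \frac{21}{2}\right) - 491\right)^{2} = \left(\frac{315}{2} - 491\right)^{2} = \left(- \frac{667}{2}\right)^{2} = \frac{444889}{4}$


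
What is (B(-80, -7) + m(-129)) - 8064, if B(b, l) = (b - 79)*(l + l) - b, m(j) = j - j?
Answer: -5758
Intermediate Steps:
m(j) = 0
B(b, l) = -b + 2*l*(-79 + b) (B(b, l) = (-79 + b)*(2*l) - b = 2*l*(-79 + b) - b = -b + 2*l*(-79 + b))
(B(-80, -7) + m(-129)) - 8064 = ((-1*(-80) - 158*(-7) + 2*(-80)*(-7)) + 0) - 8064 = ((80 + 1106 + 1120) + 0) - 8064 = (2306 + 0) - 8064 = 2306 - 8064 = -5758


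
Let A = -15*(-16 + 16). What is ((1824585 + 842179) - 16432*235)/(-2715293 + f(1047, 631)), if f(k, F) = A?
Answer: 1194756/2715293 ≈ 0.44001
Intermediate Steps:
A = 0 (A = -15*0 = 0)
f(k, F) = 0
((1824585 + 842179) - 16432*235)/(-2715293 + f(1047, 631)) = ((1824585 + 842179) - 16432*235)/(-2715293 + 0) = (2666764 - 3861520)/(-2715293) = -1194756*(-1/2715293) = 1194756/2715293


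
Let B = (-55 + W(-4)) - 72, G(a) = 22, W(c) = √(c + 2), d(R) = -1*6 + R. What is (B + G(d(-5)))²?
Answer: (105 - I*√2)² ≈ 11023.0 - 296.98*I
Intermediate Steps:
d(R) = -6 + R
W(c) = √(2 + c)
B = -127 + I*√2 (B = (-55 + √(2 - 4)) - 72 = (-55 + √(-2)) - 72 = (-55 + I*√2) - 72 = -127 + I*√2 ≈ -127.0 + 1.4142*I)
(B + G(d(-5)))² = ((-127 + I*√2) + 22)² = (-105 + I*√2)²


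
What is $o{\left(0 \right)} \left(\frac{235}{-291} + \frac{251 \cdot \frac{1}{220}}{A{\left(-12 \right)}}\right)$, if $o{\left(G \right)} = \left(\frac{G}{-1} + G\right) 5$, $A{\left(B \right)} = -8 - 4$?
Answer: $0$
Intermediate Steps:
$A{\left(B \right)} = -12$
$o{\left(G \right)} = 0$ ($o{\left(G \right)} = \left(G \left(-1\right) + G\right) 5 = \left(- G + G\right) 5 = 0 \cdot 5 = 0$)
$o{\left(0 \right)} \left(\frac{235}{-291} + \frac{251 \cdot \frac{1}{220}}{A{\left(-12 \right)}}\right) = 0 \left(\frac{235}{-291} + \frac{251 \cdot \frac{1}{220}}{-12}\right) = 0 \left(235 \left(- \frac{1}{291}\right) + 251 \cdot \frac{1}{220} \left(- \frac{1}{12}\right)\right) = 0 \left(- \frac{235}{291} + \frac{251}{220} \left(- \frac{1}{12}\right)\right) = 0 \left(- \frac{235}{291} - \frac{251}{2640}\right) = 0 \left(- \frac{77049}{85360}\right) = 0$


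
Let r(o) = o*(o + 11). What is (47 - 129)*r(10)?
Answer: -17220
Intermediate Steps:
r(o) = o*(11 + o)
(47 - 129)*r(10) = (47 - 129)*(10*(11 + 10)) = -820*21 = -82*210 = -17220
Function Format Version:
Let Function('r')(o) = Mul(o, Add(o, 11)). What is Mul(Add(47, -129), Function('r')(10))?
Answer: -17220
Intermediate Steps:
Function('r')(o) = Mul(o, Add(11, o))
Mul(Add(47, -129), Function('r')(10)) = Mul(Add(47, -129), Mul(10, Add(11, 10))) = Mul(-82, Mul(10, 21)) = Mul(-82, 210) = -17220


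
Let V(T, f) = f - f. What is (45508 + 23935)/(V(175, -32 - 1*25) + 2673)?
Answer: 6313/243 ≈ 25.979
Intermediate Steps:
V(T, f) = 0
(45508 + 23935)/(V(175, -32 - 1*25) + 2673) = (45508 + 23935)/(0 + 2673) = 69443/2673 = 69443*(1/2673) = 6313/243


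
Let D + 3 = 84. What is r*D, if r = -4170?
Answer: -337770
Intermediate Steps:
D = 81 (D = -3 + 84 = 81)
r*D = -4170*81 = -337770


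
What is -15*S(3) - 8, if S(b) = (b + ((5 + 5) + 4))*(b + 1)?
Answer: -1028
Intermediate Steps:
S(b) = (1 + b)*(14 + b) (S(b) = (b + (10 + 4))*(1 + b) = (b + 14)*(1 + b) = (14 + b)*(1 + b) = (1 + b)*(14 + b))
-15*S(3) - 8 = -15*(14 + 3**2 + 15*3) - 8 = -15*(14 + 9 + 45) - 8 = -15*68 - 8 = -1020 - 8 = -1028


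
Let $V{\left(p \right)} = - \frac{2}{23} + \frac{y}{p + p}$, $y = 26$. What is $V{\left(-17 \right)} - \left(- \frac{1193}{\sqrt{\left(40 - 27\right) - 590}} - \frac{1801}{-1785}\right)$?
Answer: $- \frac{76388}{41055} - \frac{1193 i \sqrt{577}}{577} \approx -1.8606 - 49.665 i$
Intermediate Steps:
$V{\left(p \right)} = - \frac{2}{23} + \frac{13}{p}$ ($V{\left(p \right)} = - \frac{2}{23} + \frac{26}{p + p} = \left(-2\right) \frac{1}{23} + \frac{26}{2 p} = - \frac{2}{23} + 26 \frac{1}{2 p} = - \frac{2}{23} + \frac{13}{p}$)
$V{\left(-17 \right)} - \left(- \frac{1193}{\sqrt{\left(40 - 27\right) - 590}} - \frac{1801}{-1785}\right) = \left(- \frac{2}{23} + \frac{13}{-17}\right) - \left(- \frac{1193}{\sqrt{\left(40 - 27\right) - 590}} - \frac{1801}{-1785}\right) = \left(- \frac{2}{23} + 13 \left(- \frac{1}{17}\right)\right) - \left(- \frac{1193}{\sqrt{13 - 590}} - - \frac{1801}{1785}\right) = \left(- \frac{2}{23} - \frac{13}{17}\right) - \left(- \frac{1193}{\sqrt{-577}} + \frac{1801}{1785}\right) = - \frac{333}{391} - \left(- \frac{1193}{i \sqrt{577}} + \frac{1801}{1785}\right) = - \frac{333}{391} - \left(- 1193 \left(- \frac{i \sqrt{577}}{577}\right) + \frac{1801}{1785}\right) = - \frac{333}{391} - \left(\frac{1193 i \sqrt{577}}{577} + \frac{1801}{1785}\right) = - \frac{333}{391} - \left(\frac{1801}{1785} + \frac{1193 i \sqrt{577}}{577}\right) = - \frac{76388}{41055} - \frac{1193 i \sqrt{577}}{577}$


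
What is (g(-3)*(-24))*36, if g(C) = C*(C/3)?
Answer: -2592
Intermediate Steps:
g(C) = C²/3 (g(C) = C*(C*(⅓)) = C*(C/3) = C²/3)
(g(-3)*(-24))*36 = (((⅓)*(-3)²)*(-24))*36 = (((⅓)*9)*(-24))*36 = (3*(-24))*36 = -72*36 = -2592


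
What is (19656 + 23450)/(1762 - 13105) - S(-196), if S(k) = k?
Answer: 2180122/11343 ≈ 192.20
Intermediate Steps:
(19656 + 23450)/(1762 - 13105) - S(-196) = (19656 + 23450)/(1762 - 13105) - 1*(-196) = 43106/(-11343) + 196 = 43106*(-1/11343) + 196 = -43106/11343 + 196 = 2180122/11343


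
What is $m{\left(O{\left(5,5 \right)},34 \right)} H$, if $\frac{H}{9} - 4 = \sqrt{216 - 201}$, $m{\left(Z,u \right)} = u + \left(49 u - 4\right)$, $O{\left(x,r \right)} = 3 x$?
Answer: $61056 + 15264 \sqrt{15} \approx 1.2017 \cdot 10^{5}$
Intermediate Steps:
$m{\left(Z,u \right)} = -4 + 50 u$ ($m{\left(Z,u \right)} = u + \left(-4 + 49 u\right) = -4 + 50 u$)
$H = 36 + 9 \sqrt{15}$ ($H = 36 + 9 \sqrt{216 - 201} = 36 + 9 \sqrt{15} \approx 70.857$)
$m{\left(O{\left(5,5 \right)},34 \right)} H = \left(-4 + 50 \cdot 34\right) \left(36 + 9 \sqrt{15}\right) = \left(-4 + 1700\right) \left(36 + 9 \sqrt{15}\right) = 1696 \left(36 + 9 \sqrt{15}\right) = 61056 + 15264 \sqrt{15}$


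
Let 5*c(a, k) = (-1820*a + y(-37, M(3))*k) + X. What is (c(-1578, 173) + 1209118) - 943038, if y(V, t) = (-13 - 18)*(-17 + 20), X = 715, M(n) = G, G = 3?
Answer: 4186986/5 ≈ 8.3740e+5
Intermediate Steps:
M(n) = 3
y(V, t) = -93 (y(V, t) = -31*3 = -93)
c(a, k) = 143 - 364*a - 93*k/5 (c(a, k) = ((-1820*a - 93*k) + 715)/5 = (715 - 1820*a - 93*k)/5 = 143 - 364*a - 93*k/5)
(c(-1578, 173) + 1209118) - 943038 = ((143 - 364*(-1578) - 93/5*173) + 1209118) - 943038 = ((143 + 574392 - 16089/5) + 1209118) - 943038 = (2856586/5 + 1209118) - 943038 = 8902176/5 - 943038 = 4186986/5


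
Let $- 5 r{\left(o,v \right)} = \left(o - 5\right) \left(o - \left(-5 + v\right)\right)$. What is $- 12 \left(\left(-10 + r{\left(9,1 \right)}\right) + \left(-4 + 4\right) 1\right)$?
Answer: $\frac{1224}{5} \approx 244.8$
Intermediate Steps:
$r{\left(o,v \right)} = - \frac{\left(-5 + o\right) \left(5 + o - v\right)}{5}$ ($r{\left(o,v \right)} = - \frac{\left(o - 5\right) \left(o - \left(-5 + v\right)\right)}{5} = - \frac{\left(-5 + o\right) \left(5 + o - v\right)}{5}$)
$- 12 \left(\left(-10 + r{\left(9,1 \right)}\right) + \left(-4 + 4\right) 1\right) = - 12 \left(\left(-10 + \left(5 - 1 - \frac{9^{2}}{5} + \frac{1}{5} \cdot 9 \cdot 1\right)\right) + \left(-4 + 4\right) 1\right) = - 12 \left(\left(-10 + \left(5 - 1 - \frac{81}{5} + \frac{9}{5}\right)\right) + 0 \cdot 1\right) = - 12 \left(\left(-10 + \left(5 - 1 - \frac{81}{5} + \frac{9}{5}\right)\right) + 0\right) = - 12 \left(\left(-10 - \frac{52}{5}\right) + 0\right) = - 12 \left(- \frac{102}{5} + 0\right) = \left(-12\right) \left(- \frac{102}{5}\right) = \frac{1224}{5}$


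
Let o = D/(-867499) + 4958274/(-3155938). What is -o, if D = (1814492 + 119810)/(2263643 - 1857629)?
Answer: 436598300954063860/277893547700499717 ≈ 1.5711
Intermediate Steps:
D = 967151/203007 (D = 1934302/406014 = 1934302*(1/406014) = 967151/203007 ≈ 4.7641)
o = -436598300954063860/277893547700499717 (o = (967151/203007)/(-867499) + 4958274/(-3155938) = (967151/203007)*(-1/867499) + 4958274*(-1/3155938) = -967151/176108369493 - 2479137/1577969 = -436598300954063860/277893547700499717 ≈ -1.5711)
-o = -1*(-436598300954063860/277893547700499717) = 436598300954063860/277893547700499717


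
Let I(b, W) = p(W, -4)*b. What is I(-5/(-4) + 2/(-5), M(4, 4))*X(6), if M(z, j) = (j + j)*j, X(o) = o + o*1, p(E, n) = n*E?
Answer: -6528/5 ≈ -1305.6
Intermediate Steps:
p(E, n) = E*n
X(o) = 2*o (X(o) = o + o = 2*o)
M(z, j) = 2*j² (M(z, j) = (2*j)*j = 2*j²)
I(b, W) = -4*W*b (I(b, W) = (W*(-4))*b = (-4*W)*b = -4*W*b)
I(-5/(-4) + 2/(-5), M(4, 4))*X(6) = (-4*2*4²*(-5/(-4) + 2/(-5)))*(2*6) = -4*2*16*(-5*(-¼) + 2*(-⅕))*12 = -4*32*(5/4 - ⅖)*12 = -4*32*17/20*12 = -544/5*12 = -6528/5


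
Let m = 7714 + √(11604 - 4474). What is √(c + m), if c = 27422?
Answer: √(35136 + √7130) ≈ 187.67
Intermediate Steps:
m = 7714 + √7130 ≈ 7798.4
√(c + m) = √(27422 + (7714 + √7130)) = √(35136 + √7130)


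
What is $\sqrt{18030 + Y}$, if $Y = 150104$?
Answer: $\sqrt{168134} \approx 410.04$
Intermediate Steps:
$\sqrt{18030 + Y} = \sqrt{18030 + 150104} = \sqrt{168134}$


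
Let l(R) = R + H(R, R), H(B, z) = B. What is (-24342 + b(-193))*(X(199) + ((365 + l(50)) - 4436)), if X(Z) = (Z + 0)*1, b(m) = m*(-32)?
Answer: 68522152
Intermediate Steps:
b(m) = -32*m
l(R) = 2*R (l(R) = R + R = 2*R)
X(Z) = Z (X(Z) = Z*1 = Z)
(-24342 + b(-193))*(X(199) + ((365 + l(50)) - 4436)) = (-24342 - 32*(-193))*(199 + ((365 + 2*50) - 4436)) = (-24342 + 6176)*(199 + ((365 + 100) - 4436)) = -18166*(199 + (465 - 4436)) = -18166*(199 - 3971) = -18166*(-3772) = 68522152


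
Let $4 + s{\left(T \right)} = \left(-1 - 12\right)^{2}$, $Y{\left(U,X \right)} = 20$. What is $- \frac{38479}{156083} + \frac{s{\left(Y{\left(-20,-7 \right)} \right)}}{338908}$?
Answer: $- \frac{13015087237}{52897777364} \approx -0.24604$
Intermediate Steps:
$s{\left(T \right)} = 165$ ($s{\left(T \right)} = -4 + \left(-1 - 12\right)^{2} = -4 + \left(-13\right)^{2} = -4 + 169 = 165$)
$- \frac{38479}{156083} + \frac{s{\left(Y{\left(-20,-7 \right)} \right)}}{338908} = - \frac{38479}{156083} + \frac{165}{338908} = - \frac{13015087237}{52897777364}$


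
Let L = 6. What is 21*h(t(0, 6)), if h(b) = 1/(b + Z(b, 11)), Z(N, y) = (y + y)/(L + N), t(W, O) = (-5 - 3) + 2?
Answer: 0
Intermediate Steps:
t(W, O) = -6 (t(W, O) = -8 + 2 = -6)
Z(N, y) = 2*y/(6 + N) (Z(N, y) = (y + y)/(6 + N) = (2*y)/(6 + N) = 2*y/(6 + N))
h(b) = 1/(b + 22/(6 + b)) (h(b) = 1/(b + 2*11/(6 + b)) = 1/(b + 22/(6 + b)))
21*h(t(0, 6)) = 21*((6 - 6)/(22 - 6*(6 - 6))) = 21*(0/(22 - 6*0)) = 21*(0/(22 + 0)) = 21*(0/22) = 21*((1/22)*0) = 21*0 = 0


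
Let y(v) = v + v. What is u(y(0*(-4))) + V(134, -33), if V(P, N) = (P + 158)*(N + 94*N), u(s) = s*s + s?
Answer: -915420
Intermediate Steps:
y(v) = 2*v
u(s) = s + s² (u(s) = s² + s = s + s²)
V(P, N) = 95*N*(158 + P) (V(P, N) = (158 + P)*(95*N) = 95*N*(158 + P))
u(y(0*(-4))) + V(134, -33) = (2*(0*(-4)))*(1 + 2*(0*(-4))) + 95*(-33)*(158 + 134) = (2*0)*(1 + 2*0) + 95*(-33)*292 = 0*(1 + 0) - 915420 = 0*1 - 915420 = 0 - 915420 = -915420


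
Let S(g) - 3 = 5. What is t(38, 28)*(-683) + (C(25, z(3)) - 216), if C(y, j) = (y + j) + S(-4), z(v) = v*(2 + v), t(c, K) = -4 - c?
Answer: 28518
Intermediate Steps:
S(g) = 8 (S(g) = 3 + 5 = 8)
C(y, j) = 8 + j + y (C(y, j) = (y + j) + 8 = (j + y) + 8 = 8 + j + y)
t(38, 28)*(-683) + (C(25, z(3)) - 216) = (-4 - 1*38)*(-683) + ((8 + 3*(2 + 3) + 25) - 216) = (-4 - 38)*(-683) + ((8 + 3*5 + 25) - 216) = -42*(-683) + ((8 + 15 + 25) - 216) = 28686 + (48 - 216) = 28686 - 168 = 28518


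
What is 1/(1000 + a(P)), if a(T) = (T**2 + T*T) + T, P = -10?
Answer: 1/1190 ≈ 0.00084034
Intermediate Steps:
a(T) = T + 2*T**2 (a(T) = (T**2 + T**2) + T = 2*T**2 + T = T + 2*T**2)
1/(1000 + a(P)) = 1/(1000 - 10*(1 + 2*(-10))) = 1/(1000 - 10*(1 - 20)) = 1/(1000 - 10*(-19)) = 1/(1000 + 190) = 1/1190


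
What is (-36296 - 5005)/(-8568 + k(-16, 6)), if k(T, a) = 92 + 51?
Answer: 41301/8425 ≈ 4.9022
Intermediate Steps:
k(T, a) = 143
(-36296 - 5005)/(-8568 + k(-16, 6)) = (-36296 - 5005)/(-8568 + 143) = -41301/(-8425) = -41301*(-1/8425) = 41301/8425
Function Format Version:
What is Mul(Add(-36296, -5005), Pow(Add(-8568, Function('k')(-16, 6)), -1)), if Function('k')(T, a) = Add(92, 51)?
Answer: Rational(41301, 8425) ≈ 4.9022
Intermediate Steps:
Function('k')(T, a) = 143
Mul(Add(-36296, -5005), Pow(Add(-8568, Function('k')(-16, 6)), -1)) = Mul(Add(-36296, -5005), Pow(Add(-8568, 143), -1)) = Mul(-41301, Pow(-8425, -1)) = Mul(-41301, Rational(-1, 8425)) = Rational(41301, 8425)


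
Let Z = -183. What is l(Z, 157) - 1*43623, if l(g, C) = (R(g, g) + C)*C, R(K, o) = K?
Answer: -47705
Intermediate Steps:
l(g, C) = C*(C + g) (l(g, C) = (g + C)*C = (C + g)*C = C*(C + g))
l(Z, 157) - 1*43623 = 157*(157 - 183) - 1*43623 = 157*(-26) - 43623 = -4082 - 43623 = -47705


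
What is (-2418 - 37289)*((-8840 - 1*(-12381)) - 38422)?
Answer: 1385019867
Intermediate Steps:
(-2418 - 37289)*((-8840 - 1*(-12381)) - 38422) = -39707*((-8840 + 12381) - 38422) = -39707*(3541 - 38422) = -39707*(-34881) = 1385019867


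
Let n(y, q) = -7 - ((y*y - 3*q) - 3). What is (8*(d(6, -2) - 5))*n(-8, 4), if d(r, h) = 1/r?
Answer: 6496/3 ≈ 2165.3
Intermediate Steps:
n(y, q) = -4 - y² + 3*q (n(y, q) = -7 - ((y² - 3*q) - 3) = -7 - (-3 + y² - 3*q) = -7 + (3 - y² + 3*q) = -4 - y² + 3*q)
(8*(d(6, -2) - 5))*n(-8, 4) = (8*(1/6 - 5))*(-4 - 1*(-8)² + 3*4) = (8*(⅙ - 5))*(-4 - 1*64 + 12) = (8*(-29/6))*(-4 - 64 + 12) = -116/3*(-56) = 6496/3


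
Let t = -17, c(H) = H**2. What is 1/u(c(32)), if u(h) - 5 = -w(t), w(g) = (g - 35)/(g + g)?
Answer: 17/59 ≈ 0.28814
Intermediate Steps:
w(g) = (-35 + g)/(2*g) (w(g) = (-35 + g)/((2*g)) = (-35 + g)*(1/(2*g)) = (-35 + g)/(2*g))
u(h) = 59/17 (u(h) = 5 - (-35 - 17)/(2*(-17)) = 5 - (-1)*(-52)/(2*17) = 5 - 1*26/17 = 5 - 26/17 = 59/17)
1/u(c(32)) = 1/(59/17) = 17/59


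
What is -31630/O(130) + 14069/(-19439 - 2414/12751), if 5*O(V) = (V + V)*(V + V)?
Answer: -1026550416077/335119027256 ≈ -3.0632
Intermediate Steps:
O(V) = 4*V**2/5 (O(V) = ((V + V)*(V + V))/5 = ((2*V)*(2*V))/5 = (4*V**2)/5 = 4*V**2/5)
-31630/O(130) + 14069/(-19439 - 2414/12751) = -31630/((4/5)*130**2) + 14069/(-19439 - 2414/12751) = -31630/((4/5)*16900) + 14069/(-19439 - 2414*1/12751) = -31630/13520 + 14069/(-19439 - 2414/12751) = -31630*1/13520 + 14069/(-247869103/12751) = -3163/1352 + 14069*(-12751/247869103) = -3163/1352 - 179393819/247869103 = -1026550416077/335119027256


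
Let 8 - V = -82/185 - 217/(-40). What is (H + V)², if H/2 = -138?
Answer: 163226504169/2190400 ≈ 74519.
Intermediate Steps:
H = -276 (H = 2*(-138) = -276)
V = 4467/1480 (V = 8 - (-82/185 - 217/(-40)) = 8 - (-82*1/185 - 217*(-1/40)) = 8 - (-82/185 + 217/40) = 8 - 1*7373/1480 = 8 - 7373/1480 = 4467/1480 ≈ 3.0182)
(H + V)² = (-276 + 4467/1480)² = (-404013/1480)² = 163226504169/2190400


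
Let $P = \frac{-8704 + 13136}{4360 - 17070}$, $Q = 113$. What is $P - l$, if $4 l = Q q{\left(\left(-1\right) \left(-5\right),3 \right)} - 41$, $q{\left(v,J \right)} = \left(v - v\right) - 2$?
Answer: $\frac{1687921}{25420} \approx 66.401$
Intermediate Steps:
$q{\left(v,J \right)} = -2$ ($q{\left(v,J \right)} = 0 - 2 = -2$)
$l = - \frac{267}{4}$ ($l = \frac{113 \left(-2\right) - 41}{4} = \frac{-226 - 41}{4} = \frac{1}{4} \left(-267\right) = - \frac{267}{4} \approx -66.75$)
$P = - \frac{2216}{6355}$ ($P = \frac{4432}{-12710} = 4432 \left(- \frac{1}{12710}\right) = - \frac{2216}{6355} \approx -0.3487$)
$P - l = - \frac{2216}{6355} - - \frac{267}{4} = - \frac{2216}{6355} + \frac{267}{4} = \frac{1687921}{25420}$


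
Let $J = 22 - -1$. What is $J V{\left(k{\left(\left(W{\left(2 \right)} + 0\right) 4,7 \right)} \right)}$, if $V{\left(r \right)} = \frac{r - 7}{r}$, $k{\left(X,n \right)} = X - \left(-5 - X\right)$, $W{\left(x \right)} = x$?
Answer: $\frac{46}{3} \approx 15.333$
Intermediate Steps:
$k{\left(X,n \right)} = 5 + 2 X$ ($k{\left(X,n \right)} = X + \left(5 + X\right) = 5 + 2 X$)
$V{\left(r \right)} = \frac{-7 + r}{r}$ ($V{\left(r \right)} = \frac{r - 7}{r} = \frac{-7 + r}{r}$)
$J = 23$ ($J = 22 + 1 = 23$)
$J V{\left(k{\left(\left(W{\left(2 \right)} + 0\right) 4,7 \right)} \right)} = 23 \frac{-7 + \left(5 + 2 \left(2 + 0\right) 4\right)}{5 + 2 \left(2 + 0\right) 4} = 23 \frac{-7 + \left(5 + 2 \cdot 2 \cdot 4\right)}{5 + 2 \cdot 2 \cdot 4} = 23 \frac{-7 + \left(5 + 2 \cdot 8\right)}{5 + 2 \cdot 8} = 23 \frac{-7 + \left(5 + 16\right)}{5 + 16} = 23 \frac{-7 + 21}{21} = 23 \cdot \frac{1}{21} \cdot 14 = 23 \cdot \frac{2}{3} = \frac{46}{3}$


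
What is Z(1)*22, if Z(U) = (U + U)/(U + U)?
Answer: 22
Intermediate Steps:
Z(U) = 1 (Z(U) = (2*U)/((2*U)) = (2*U)*(1/(2*U)) = 1)
Z(1)*22 = 1*22 = 22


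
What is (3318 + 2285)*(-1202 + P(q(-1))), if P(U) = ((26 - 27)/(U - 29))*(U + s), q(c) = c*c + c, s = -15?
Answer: -195393419/29 ≈ -6.7377e+6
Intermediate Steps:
q(c) = c + c² (q(c) = c² + c = c + c²)
P(U) = -(-15 + U)/(-29 + U) (P(U) = ((26 - 27)/(U - 29))*(U - 15) = (-1/(-29 + U))*(-15 + U) = -(-15 + U)/(-29 + U))
(3318 + 2285)*(-1202 + P(q(-1))) = (3318 + 2285)*(-1202 + (15 - (-1)*(1 - 1))/(-29 - (1 - 1))) = 5603*(-1202 + (15 - (-1)*0)/(-29 - 1*0)) = 5603*(-1202 + (15 - 1*0)/(-29 + 0)) = 5603*(-1202 + (15 + 0)/(-29)) = 5603*(-1202 - 1/29*15) = 5603*(-1202 - 15/29) = 5603*(-34873/29) = -195393419/29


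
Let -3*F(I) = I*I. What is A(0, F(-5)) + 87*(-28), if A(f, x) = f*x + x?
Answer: -7333/3 ≈ -2444.3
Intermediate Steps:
F(I) = -I²/3 (F(I) = -I*I/3 = -I²/3)
A(f, x) = x + f*x
A(0, F(-5)) + 87*(-28) = (-⅓*(-5)²)*(1 + 0) + 87*(-28) = -⅓*25*1 - 2436 = -25/3*1 - 2436 = -25/3 - 2436 = -7333/3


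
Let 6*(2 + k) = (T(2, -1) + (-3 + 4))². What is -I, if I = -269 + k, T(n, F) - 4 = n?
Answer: 1577/6 ≈ 262.83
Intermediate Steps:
T(n, F) = 4 + n
k = 37/6 (k = -2 + ((4 + 2) + (-3 + 4))²/6 = -2 + (6 + 1)²/6 = -2 + (⅙)*7² = -2 + (⅙)*49 = -2 + 49/6 = 37/6 ≈ 6.1667)
I = -1577/6 (I = -269 + 37/6 = -1577/6 ≈ -262.83)
-I = -1*(-1577/6) = 1577/6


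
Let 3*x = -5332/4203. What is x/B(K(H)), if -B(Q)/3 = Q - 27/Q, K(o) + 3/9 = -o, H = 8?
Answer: -66650/2408319 ≈ -0.027675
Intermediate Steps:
K(o) = -1/3 - o
B(Q) = -3*Q + 81/Q (B(Q) = -3*(Q - 27/Q) = -3*Q + 81/Q)
x = -5332/12609 (x = (-5332/4203)/3 = (-5332*1/4203)/3 = (1/3)*(-5332/4203) = -5332/12609 ≈ -0.42287)
x/B(K(H)) = -5332/(12609*(-3*(-1/3 - 1*8) + 81/(-1/3 - 1*8))) = -5332/(12609*(-3*(-1/3 - 8) + 81/(-1/3 - 8))) = -5332/(12609*(-3*(-25/3) + 81/(-25/3))) = -5332/(12609*(25 + 81*(-3/25))) = -5332/(12609*(25 - 243/25)) = -5332/(12609*382/25) = -5332/12609*25/382 = -66650/2408319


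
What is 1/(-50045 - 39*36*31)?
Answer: -1/93569 ≈ -1.0687e-5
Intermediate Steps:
1/(-50045 - 39*36*31) = 1/(-50045 - 1404*31) = 1/(-50045 - 43524) = 1/(-93569) = -1/93569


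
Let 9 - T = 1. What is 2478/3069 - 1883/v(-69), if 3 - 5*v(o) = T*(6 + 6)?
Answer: 34797/341 ≈ 102.04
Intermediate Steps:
T = 8 (T = 9 - 1*1 = 9 - 1 = 8)
v(o) = -93/5 (v(o) = ⅗ - 8*(6 + 6)/5 = ⅗ - 8*12/5 = ⅗ - ⅕*96 = ⅗ - 96/5 = -93/5)
2478/3069 - 1883/v(-69) = 2478/3069 - 1883/(-93/5) = 2478*(1/3069) - 1883*(-5/93) = 826/1023 + 9415/93 = 34797/341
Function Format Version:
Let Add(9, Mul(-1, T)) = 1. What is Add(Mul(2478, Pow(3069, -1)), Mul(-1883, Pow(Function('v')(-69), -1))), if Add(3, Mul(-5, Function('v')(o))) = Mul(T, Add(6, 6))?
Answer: Rational(34797, 341) ≈ 102.04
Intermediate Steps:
T = 8 (T = Add(9, Mul(-1, 1)) = Add(9, -1) = 8)
Function('v')(o) = Rational(-93, 5) (Function('v')(o) = Add(Rational(3, 5), Mul(Rational(-1, 5), Mul(8, Add(6, 6)))) = Add(Rational(3, 5), Mul(Rational(-1, 5), Mul(8, 12))) = Add(Rational(3, 5), Mul(Rational(-1, 5), 96)) = Add(Rational(3, 5), Rational(-96, 5)) = Rational(-93, 5))
Add(Mul(2478, Pow(3069, -1)), Mul(-1883, Pow(Function('v')(-69), -1))) = Add(Mul(2478, Pow(3069, -1)), Mul(-1883, Pow(Rational(-93, 5), -1))) = Add(Mul(2478, Rational(1, 3069)), Mul(-1883, Rational(-5, 93))) = Add(Rational(826, 1023), Rational(9415, 93)) = Rational(34797, 341)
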